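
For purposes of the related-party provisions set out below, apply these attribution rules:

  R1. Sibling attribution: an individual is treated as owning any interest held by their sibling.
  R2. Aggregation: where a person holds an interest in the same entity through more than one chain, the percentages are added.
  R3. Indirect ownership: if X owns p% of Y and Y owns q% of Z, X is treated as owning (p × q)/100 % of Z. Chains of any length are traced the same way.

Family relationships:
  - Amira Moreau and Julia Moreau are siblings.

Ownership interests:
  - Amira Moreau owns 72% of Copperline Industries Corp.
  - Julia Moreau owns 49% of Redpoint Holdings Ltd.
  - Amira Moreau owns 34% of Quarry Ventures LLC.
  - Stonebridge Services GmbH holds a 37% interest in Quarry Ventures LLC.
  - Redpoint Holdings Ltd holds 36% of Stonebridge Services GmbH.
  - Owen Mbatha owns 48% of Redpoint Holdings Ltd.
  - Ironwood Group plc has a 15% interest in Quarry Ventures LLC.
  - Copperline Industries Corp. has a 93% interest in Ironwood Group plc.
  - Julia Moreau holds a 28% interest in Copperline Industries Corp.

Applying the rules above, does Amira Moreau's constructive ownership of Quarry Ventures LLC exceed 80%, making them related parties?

By sibling attribution (R1), Amira Moreau is treated as also owning Julia Moreau's interest in Copperline Industries Corp, giving 72% + 28% = 100%.
By sibling attribution (R1), Amira Moreau is treated as owning Julia Moreau's 49% interest in Redpoint Holdings Ltd.
Chain via Copperline Industries Corp. → Ironwood Group plc (R3): 100% × 93% × 15% = 13.95% of Quarry Ventures LLC.
Direct interest in Quarry Ventures LLC: 34%.
Chain via Redpoint Holdings Ltd → Stonebridge Services GmbH (R3): 49% × 36% × 37% = 6.5268% of Quarry Ventures LLC.
Aggregating (R2): 13.95% + 34% + 6.5268% = 54.4768%.
54.4768% does not exceed the 80% threshold, so Amira is not a related party to Quarry Ventures LLC.

No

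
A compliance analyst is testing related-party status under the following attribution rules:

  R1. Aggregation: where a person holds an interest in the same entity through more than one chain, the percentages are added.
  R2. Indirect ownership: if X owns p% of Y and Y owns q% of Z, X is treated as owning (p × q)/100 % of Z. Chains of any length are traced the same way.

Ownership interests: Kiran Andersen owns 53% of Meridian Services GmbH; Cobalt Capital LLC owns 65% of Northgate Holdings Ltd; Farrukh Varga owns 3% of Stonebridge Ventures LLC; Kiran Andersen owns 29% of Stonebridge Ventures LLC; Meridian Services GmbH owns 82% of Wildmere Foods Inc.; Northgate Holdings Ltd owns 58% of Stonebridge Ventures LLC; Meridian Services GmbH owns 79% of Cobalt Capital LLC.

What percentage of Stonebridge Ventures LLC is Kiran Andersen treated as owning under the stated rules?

Chain via Meridian Services GmbH → Cobalt Capital LLC → Northgate Holdings Ltd (R2): 53% × 79% × 65% × 58% = 15.78499% of Stonebridge Ventures LLC.
Direct interest in Stonebridge Ventures LLC: 29%.
Aggregating (R1): 15.78499% + 29% = 44.78499%.

44.78499%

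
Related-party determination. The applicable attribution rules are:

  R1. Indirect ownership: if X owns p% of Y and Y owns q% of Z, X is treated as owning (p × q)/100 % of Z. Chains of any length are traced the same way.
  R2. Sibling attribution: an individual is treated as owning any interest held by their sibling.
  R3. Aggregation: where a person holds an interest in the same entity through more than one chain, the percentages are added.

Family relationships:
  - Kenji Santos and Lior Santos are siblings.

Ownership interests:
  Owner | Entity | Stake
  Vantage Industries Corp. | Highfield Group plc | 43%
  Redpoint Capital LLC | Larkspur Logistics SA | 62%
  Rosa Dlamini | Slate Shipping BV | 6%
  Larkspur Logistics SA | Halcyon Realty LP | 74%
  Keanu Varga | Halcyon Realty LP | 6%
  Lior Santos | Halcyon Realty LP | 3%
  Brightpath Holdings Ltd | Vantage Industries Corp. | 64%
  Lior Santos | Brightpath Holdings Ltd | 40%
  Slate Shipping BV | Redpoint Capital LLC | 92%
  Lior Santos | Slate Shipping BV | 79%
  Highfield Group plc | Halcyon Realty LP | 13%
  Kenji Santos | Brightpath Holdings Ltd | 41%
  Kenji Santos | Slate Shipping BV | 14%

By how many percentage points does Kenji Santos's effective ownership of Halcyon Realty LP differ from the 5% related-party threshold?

By sibling attribution (R2), Kenji Santos is treated as also owning Lior Santos's interest in Brightpath Holdings Ltd, giving 41% + 40% = 81%.
By sibling attribution (R2), Kenji Santos is treated as also owning Lior Santos's interest in Slate Shipping BV, giving 14% + 79% = 93%.
By sibling attribution (R2), Kenji Santos is treated as owning Lior Santos's 3% interest in Halcyon Realty LP.
Chain via Brightpath Holdings Ltd → Vantage Industries Corp. → Highfield Group plc (R1): 81% × 64% × 43% × 13% = 2.897856% of Halcyon Realty LP.
Chain via Slate Shipping BV → Redpoint Capital LLC → Larkspur Logistics SA (R1): 93% × 92% × 62% × 74% = 39.254928% of Halcyon Realty LP.
Direct interest in Halcyon Realty LP: 3%.
Aggregating (R3): 2.897856% + 39.254928% + 3% = 45.152784%.
45.152784% exceeds the 5% threshold by 40.152784 percentage points.

40.152784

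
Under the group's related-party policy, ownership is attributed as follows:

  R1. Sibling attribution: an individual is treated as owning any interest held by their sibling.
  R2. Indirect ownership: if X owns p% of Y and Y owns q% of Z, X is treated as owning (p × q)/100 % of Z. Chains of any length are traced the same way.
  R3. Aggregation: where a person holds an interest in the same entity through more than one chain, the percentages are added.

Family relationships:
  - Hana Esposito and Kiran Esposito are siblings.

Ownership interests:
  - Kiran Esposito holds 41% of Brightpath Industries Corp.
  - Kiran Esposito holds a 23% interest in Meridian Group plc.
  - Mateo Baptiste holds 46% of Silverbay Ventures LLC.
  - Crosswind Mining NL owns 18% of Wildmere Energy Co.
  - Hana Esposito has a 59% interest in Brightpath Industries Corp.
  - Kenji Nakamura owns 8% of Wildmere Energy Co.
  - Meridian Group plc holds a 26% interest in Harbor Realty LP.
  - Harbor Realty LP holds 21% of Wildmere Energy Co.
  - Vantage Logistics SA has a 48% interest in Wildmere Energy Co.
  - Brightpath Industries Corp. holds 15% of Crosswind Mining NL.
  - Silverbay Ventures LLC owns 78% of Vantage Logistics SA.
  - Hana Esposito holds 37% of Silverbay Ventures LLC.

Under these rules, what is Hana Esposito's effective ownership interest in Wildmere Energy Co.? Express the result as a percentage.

17.8086%

By sibling attribution (R1), Hana Esposito is treated as also owning Kiran Esposito's interest in Brightpath Industries Corp, giving 59% + 41% = 100%.
By sibling attribution (R1), Hana Esposito is treated as owning Kiran Esposito's 23% interest in Meridian Group plc.
Chain via Brightpath Industries Corp. → Crosswind Mining NL (R2): 100% × 15% × 18% = 2.7% of Wildmere Energy Co.
Chain via Silverbay Ventures LLC → Vantage Logistics SA (R2): 37% × 78% × 48% = 13.8528% of Wildmere Energy Co.
Chain via Meridian Group plc → Harbor Realty LP (R2): 23% × 26% × 21% = 1.2558% of Wildmere Energy Co.
Aggregating (R3): 2.7% + 13.8528% + 1.2558% = 17.8086%.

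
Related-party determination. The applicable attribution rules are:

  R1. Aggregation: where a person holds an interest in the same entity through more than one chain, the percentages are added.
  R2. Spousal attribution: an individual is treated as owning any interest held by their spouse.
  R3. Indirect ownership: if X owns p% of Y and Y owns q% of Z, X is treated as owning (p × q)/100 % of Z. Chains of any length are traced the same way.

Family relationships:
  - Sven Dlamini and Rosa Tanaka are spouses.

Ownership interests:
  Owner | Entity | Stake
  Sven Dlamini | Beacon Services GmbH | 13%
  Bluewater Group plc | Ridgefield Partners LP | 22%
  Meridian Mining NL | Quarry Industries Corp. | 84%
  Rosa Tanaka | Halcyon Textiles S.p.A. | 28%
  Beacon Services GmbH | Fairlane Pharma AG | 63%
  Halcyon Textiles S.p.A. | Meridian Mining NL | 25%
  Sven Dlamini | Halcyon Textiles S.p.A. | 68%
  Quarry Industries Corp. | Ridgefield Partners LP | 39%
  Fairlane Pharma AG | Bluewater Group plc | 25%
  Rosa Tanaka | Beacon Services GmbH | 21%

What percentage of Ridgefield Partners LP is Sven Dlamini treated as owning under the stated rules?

9.0405%

By spousal attribution (R2), Sven Dlamini is treated as also owning Rosa Tanaka's interest in Beacon Services GmbH, giving 13% + 21% = 34%.
By spousal attribution (R2), Sven Dlamini is treated as also owning Rosa Tanaka's interest in Halcyon Textiles S.p.A, giving 68% + 28% = 96%.
Chain via Beacon Services GmbH → Fairlane Pharma AG → Bluewater Group plc (R3): 34% × 63% × 25% × 22% = 1.1781% of Ridgefield Partners LP.
Chain via Halcyon Textiles S.p.A. → Meridian Mining NL → Quarry Industries Corp. (R3): 96% × 25% × 84% × 39% = 7.8624% of Ridgefield Partners LP.
Aggregating (R1): 1.1781% + 7.8624% = 9.0405%.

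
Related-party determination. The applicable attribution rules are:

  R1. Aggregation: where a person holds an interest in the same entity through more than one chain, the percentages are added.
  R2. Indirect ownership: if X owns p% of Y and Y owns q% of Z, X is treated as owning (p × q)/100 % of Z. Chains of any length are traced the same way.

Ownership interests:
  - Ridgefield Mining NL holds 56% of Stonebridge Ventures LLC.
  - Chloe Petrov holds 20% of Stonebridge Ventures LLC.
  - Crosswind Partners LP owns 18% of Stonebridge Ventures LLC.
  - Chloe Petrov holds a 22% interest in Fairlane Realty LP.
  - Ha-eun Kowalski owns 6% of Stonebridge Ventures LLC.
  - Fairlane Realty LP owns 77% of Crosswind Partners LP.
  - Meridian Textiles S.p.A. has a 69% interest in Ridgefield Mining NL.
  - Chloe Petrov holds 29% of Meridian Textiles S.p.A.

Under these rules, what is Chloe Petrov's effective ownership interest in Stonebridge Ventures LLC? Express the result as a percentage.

Chain via Fairlane Realty LP → Crosswind Partners LP (R2): 22% × 77% × 18% = 3.0492% of Stonebridge Ventures LLC.
Chain via Meridian Textiles S.p.A. → Ridgefield Mining NL (R2): 29% × 69% × 56% = 11.2056% of Stonebridge Ventures LLC.
Direct interest in Stonebridge Ventures LLC: 20%.
Aggregating (R1): 3.0492% + 11.2056% + 20% = 34.2548%.

34.2548%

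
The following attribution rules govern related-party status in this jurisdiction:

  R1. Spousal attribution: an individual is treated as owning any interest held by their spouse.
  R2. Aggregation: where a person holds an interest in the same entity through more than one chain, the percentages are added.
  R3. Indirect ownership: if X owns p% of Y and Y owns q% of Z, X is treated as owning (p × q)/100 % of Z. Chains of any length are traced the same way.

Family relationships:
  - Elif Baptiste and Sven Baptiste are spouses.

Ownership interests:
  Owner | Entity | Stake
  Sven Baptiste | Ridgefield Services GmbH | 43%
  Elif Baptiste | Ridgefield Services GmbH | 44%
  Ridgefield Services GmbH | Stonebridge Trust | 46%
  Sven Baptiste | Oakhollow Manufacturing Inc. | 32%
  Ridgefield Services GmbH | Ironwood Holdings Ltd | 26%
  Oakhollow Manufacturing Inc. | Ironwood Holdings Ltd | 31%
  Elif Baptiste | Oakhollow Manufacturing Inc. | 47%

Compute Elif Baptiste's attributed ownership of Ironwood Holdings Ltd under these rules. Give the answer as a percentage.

47.11%

By spousal attribution (R1), Elif Baptiste is treated as also owning Sven Baptiste's interest in Ridgefield Services GmbH, giving 44% + 43% = 87%.
By spousal attribution (R1), Elif Baptiste is treated as also owning Sven Baptiste's interest in Oakhollow Manufacturing Inc, giving 47% + 32% = 79%.
Chain via Ridgefield Services GmbH (R3): 87% × 26% = 22.62% of Ironwood Holdings Ltd.
Chain via Oakhollow Manufacturing Inc. (R3): 79% × 31% = 24.49% of Ironwood Holdings Ltd.
Aggregating (R2): 22.62% + 24.49% = 47.11%.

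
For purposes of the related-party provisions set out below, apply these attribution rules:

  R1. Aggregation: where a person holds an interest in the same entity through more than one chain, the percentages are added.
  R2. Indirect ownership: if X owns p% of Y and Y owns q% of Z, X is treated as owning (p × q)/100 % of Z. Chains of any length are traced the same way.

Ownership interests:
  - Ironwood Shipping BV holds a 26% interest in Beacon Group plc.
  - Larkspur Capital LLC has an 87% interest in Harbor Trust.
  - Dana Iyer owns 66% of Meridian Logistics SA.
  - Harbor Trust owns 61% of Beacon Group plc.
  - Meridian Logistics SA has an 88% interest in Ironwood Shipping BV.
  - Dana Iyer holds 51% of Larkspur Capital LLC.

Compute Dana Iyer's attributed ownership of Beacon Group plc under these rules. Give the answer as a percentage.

42.1665%

Chain via Larkspur Capital LLC → Harbor Trust (R2): 51% × 87% × 61% = 27.0657% of Beacon Group plc.
Chain via Meridian Logistics SA → Ironwood Shipping BV (R2): 66% × 88% × 26% = 15.1008% of Beacon Group plc.
Aggregating (R1): 27.0657% + 15.1008% = 42.1665%.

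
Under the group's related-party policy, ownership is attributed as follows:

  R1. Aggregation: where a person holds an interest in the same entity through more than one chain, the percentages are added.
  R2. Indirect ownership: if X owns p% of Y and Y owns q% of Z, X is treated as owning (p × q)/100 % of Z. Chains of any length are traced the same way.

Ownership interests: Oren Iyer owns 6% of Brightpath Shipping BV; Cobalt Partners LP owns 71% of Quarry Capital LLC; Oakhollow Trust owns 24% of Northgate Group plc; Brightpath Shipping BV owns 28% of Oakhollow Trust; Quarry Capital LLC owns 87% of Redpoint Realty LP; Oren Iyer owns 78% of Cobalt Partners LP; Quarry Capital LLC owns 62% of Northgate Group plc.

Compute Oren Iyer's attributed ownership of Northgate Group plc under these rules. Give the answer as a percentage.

Chain via Cobalt Partners LP → Quarry Capital LLC (R2): 78% × 71% × 62% = 34.3356% of Northgate Group plc.
Chain via Brightpath Shipping BV → Oakhollow Trust (R2): 6% × 28% × 24% = 0.4032% of Northgate Group plc.
Aggregating (R1): 34.3356% + 0.4032% = 34.7388%.

34.7388%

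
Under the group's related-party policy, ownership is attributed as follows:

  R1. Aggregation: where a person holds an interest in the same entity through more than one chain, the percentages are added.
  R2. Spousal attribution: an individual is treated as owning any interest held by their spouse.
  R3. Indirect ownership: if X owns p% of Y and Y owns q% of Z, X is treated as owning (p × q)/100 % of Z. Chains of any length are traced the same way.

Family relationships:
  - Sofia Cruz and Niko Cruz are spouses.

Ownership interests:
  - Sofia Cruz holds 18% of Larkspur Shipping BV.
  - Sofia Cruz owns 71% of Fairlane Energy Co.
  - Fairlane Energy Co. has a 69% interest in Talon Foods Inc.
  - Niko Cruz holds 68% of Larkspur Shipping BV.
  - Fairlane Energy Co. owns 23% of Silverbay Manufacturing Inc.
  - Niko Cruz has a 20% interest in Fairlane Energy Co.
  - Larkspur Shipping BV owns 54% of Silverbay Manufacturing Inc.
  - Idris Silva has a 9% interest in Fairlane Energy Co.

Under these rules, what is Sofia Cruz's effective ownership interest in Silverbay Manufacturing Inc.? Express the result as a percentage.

67.37%

By spousal attribution (R2), Sofia Cruz is treated as also owning Niko Cruz's interest in Larkspur Shipping BV, giving 18% + 68% = 86%.
By spousal attribution (R2), Sofia Cruz is treated as also owning Niko Cruz's interest in Fairlane Energy Co, giving 71% + 20% = 91%.
Chain via Larkspur Shipping BV (R3): 86% × 54% = 46.44% of Silverbay Manufacturing Inc.
Chain via Fairlane Energy Co. (R3): 91% × 23% = 20.93% of Silverbay Manufacturing Inc.
Aggregating (R1): 46.44% + 20.93% = 67.37%.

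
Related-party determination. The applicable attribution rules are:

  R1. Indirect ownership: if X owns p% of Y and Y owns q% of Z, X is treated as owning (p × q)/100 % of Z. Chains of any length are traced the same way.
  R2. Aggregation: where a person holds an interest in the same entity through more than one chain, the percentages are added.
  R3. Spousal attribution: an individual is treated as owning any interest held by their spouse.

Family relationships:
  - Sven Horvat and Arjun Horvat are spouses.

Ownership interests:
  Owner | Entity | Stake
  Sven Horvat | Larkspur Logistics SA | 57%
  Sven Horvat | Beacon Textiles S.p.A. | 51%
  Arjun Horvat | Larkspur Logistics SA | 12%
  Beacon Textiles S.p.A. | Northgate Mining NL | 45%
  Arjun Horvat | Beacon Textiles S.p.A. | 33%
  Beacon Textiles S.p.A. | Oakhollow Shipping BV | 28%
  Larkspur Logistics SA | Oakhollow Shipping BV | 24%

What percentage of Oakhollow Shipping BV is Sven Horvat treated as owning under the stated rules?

40.08%

By spousal attribution (R3), Sven Horvat is treated as also owning Arjun Horvat's interest in Larkspur Logistics SA, giving 57% + 12% = 69%.
By spousal attribution (R3), Sven Horvat is treated as also owning Arjun Horvat's interest in Beacon Textiles S.p.A, giving 51% + 33% = 84%.
Chain via Larkspur Logistics SA (R1): 69% × 24% = 16.56% of Oakhollow Shipping BV.
Chain via Beacon Textiles S.p.A. (R1): 84% × 28% = 23.52% of Oakhollow Shipping BV.
Aggregating (R2): 16.56% + 23.52% = 40.08%.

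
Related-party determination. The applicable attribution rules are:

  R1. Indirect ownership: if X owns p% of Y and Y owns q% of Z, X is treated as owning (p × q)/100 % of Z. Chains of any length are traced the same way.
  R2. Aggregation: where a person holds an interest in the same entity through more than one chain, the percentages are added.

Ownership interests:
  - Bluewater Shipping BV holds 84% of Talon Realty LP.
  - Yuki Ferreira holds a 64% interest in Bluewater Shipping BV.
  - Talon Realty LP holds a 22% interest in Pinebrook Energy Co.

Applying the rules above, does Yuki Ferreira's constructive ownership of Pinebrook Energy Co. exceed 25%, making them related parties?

Chain via Bluewater Shipping BV → Talon Realty LP (R1): 64% × 84% × 22% = 11.8272% of Pinebrook Energy Co.
11.8272% does not exceed the 25% threshold, so Yuki is not a related party to Pinebrook Energy Co.

No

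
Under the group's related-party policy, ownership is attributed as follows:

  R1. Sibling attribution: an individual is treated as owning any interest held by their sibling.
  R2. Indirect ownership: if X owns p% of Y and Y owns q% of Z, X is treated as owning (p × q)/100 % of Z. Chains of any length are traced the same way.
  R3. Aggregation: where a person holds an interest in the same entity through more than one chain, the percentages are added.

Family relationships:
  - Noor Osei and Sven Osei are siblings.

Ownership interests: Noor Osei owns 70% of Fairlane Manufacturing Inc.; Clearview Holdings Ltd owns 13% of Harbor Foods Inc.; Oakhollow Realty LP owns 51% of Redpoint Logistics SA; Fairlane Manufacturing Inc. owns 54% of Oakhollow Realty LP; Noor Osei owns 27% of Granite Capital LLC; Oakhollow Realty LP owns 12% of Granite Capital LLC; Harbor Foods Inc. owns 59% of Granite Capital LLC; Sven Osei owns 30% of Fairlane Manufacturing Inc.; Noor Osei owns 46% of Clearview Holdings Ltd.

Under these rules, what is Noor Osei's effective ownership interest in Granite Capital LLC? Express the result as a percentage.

By sibling attribution (R1), Noor Osei is treated as also owning Sven Osei's interest in Fairlane Manufacturing Inc, giving 70% + 30% = 100%.
Chain via Clearview Holdings Ltd → Harbor Foods Inc. (R2): 46% × 13% × 59% = 3.5282% of Granite Capital LLC.
Chain via Fairlane Manufacturing Inc. → Oakhollow Realty LP (R2): 100% × 54% × 12% = 6.48% of Granite Capital LLC.
Direct interest in Granite Capital LLC: 27%.
Aggregating (R3): 3.5282% + 6.48% + 27% = 37.0082%.

37.0082%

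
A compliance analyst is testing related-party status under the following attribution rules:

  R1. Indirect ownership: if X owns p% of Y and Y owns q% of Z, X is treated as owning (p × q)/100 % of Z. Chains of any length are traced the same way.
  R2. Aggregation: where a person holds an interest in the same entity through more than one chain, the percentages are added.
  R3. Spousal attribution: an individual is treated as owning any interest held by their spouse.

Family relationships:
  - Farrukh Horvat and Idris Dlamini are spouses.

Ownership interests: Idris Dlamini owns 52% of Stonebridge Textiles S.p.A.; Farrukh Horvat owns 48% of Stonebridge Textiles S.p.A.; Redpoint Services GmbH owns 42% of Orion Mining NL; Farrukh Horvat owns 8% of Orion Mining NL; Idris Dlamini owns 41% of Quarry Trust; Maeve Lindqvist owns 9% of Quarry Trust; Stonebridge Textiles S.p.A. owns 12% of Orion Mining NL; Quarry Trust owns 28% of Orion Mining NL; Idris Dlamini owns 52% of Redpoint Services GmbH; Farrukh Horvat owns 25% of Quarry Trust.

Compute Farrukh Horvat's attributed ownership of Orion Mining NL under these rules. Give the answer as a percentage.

60.32%

By spousal attribution (R3), Farrukh Horvat is treated as also owning Idris Dlamini's interest in Stonebridge Textiles S.p.A, giving 48% + 52% = 100%.
By spousal attribution (R3), Farrukh Horvat is treated as also owning Idris Dlamini's interest in Quarry Trust, giving 25% + 41% = 66%.
By spousal attribution (R3), Farrukh Horvat is treated as owning Idris Dlamini's 52% interest in Redpoint Services GmbH.
Chain via Stonebridge Textiles S.p.A. (R1): 100% × 12% = 12% of Orion Mining NL.
Chain via Quarry Trust (R1): 66% × 28% = 18.48% of Orion Mining NL.
Direct interest in Orion Mining NL: 8%.
Chain via Redpoint Services GmbH (R1): 52% × 42% = 21.84% of Orion Mining NL.
Aggregating (R2): 12% + 18.48% + 8% + 21.84% = 60.32%.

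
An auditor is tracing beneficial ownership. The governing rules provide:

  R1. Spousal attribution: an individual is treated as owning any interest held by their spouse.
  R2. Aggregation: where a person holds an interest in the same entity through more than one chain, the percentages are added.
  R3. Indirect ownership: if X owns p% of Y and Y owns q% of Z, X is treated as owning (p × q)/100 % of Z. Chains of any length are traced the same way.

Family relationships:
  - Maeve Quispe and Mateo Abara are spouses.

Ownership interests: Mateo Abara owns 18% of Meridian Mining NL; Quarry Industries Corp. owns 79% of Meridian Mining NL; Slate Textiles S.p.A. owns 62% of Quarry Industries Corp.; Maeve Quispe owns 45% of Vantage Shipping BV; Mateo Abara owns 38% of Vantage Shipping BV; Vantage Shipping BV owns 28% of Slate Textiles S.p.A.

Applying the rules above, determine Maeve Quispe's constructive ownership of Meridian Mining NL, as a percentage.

By spousal attribution (R1), Maeve Quispe is treated as also owning Mateo Abara's interest in Vantage Shipping BV, giving 45% + 38% = 83%.
By spousal attribution (R1), Maeve Quispe is treated as owning Mateo Abara's 18% interest in Meridian Mining NL.
Chain via Vantage Shipping BV → Slate Textiles S.p.A. → Quarry Industries Corp. (R3): 83% × 28% × 62% × 79% = 11.382952% of Meridian Mining NL.
Direct interest in Meridian Mining NL: 18%.
Aggregating (R2): 11.382952% + 18% = 29.382952%.

29.382952%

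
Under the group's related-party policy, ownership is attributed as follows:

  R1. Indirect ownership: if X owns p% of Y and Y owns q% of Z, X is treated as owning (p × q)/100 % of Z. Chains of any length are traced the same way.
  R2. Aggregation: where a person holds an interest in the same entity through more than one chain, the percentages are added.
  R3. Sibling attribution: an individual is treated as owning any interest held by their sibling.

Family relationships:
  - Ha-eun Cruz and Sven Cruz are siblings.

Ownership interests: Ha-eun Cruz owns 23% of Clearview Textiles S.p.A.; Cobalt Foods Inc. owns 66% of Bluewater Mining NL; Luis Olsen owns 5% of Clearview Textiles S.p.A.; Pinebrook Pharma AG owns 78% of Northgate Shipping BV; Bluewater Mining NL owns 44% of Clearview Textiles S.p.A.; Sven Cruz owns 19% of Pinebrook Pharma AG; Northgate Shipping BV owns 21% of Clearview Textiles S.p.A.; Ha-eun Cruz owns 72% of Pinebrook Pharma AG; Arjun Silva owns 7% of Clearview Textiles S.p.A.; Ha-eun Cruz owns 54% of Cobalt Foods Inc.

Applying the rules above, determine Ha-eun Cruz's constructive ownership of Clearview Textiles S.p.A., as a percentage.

53.5874%

By sibling attribution (R3), Ha-eun Cruz is treated as also owning Sven Cruz's interest in Pinebrook Pharma AG, giving 72% + 19% = 91%.
Chain via Cobalt Foods Inc. → Bluewater Mining NL (R1): 54% × 66% × 44% = 15.6816% of Clearview Textiles S.p.A.
Chain via Pinebrook Pharma AG → Northgate Shipping BV (R1): 91% × 78% × 21% = 14.9058% of Clearview Textiles S.p.A.
Direct interest in Clearview Textiles S.p.A: 23%.
Aggregating (R2): 15.6816% + 14.9058% + 23% = 53.5874%.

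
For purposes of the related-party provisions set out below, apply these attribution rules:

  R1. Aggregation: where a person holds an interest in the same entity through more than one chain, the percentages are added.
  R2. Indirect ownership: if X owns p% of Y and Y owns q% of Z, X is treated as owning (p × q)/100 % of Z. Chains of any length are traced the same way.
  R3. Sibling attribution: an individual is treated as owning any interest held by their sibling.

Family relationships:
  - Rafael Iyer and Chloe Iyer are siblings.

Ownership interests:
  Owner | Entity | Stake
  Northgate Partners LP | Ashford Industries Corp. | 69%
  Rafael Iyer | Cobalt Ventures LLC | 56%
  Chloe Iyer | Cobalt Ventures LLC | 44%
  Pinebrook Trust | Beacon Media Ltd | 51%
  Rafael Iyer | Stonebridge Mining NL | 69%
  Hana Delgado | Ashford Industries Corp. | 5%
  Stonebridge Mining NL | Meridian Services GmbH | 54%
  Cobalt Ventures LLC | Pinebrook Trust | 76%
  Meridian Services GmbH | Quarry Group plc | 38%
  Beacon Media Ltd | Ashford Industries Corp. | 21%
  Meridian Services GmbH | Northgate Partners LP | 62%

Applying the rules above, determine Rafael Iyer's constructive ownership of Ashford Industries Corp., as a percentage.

24.079428%

By sibling attribution (R3), Rafael Iyer is treated as also owning Chloe Iyer's interest in Cobalt Ventures LLC, giving 56% + 44% = 100%.
Chain via Cobalt Ventures LLC → Pinebrook Trust → Beacon Media Ltd (R2): 100% × 76% × 51% × 21% = 8.1396% of Ashford Industries Corp.
Chain via Stonebridge Mining NL → Meridian Services GmbH → Northgate Partners LP (R2): 69% × 54% × 62% × 69% = 15.939828% of Ashford Industries Corp.
Aggregating (R1): 8.1396% + 15.939828% = 24.079428%.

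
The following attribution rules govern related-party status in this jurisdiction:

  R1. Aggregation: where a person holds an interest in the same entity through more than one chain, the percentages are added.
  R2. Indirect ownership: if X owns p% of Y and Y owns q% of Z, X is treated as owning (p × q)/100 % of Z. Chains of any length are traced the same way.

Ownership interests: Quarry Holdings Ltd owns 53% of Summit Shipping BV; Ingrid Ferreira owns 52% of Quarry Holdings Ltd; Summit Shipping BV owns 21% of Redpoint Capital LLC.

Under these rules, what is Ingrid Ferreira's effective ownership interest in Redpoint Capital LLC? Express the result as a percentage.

Chain via Quarry Holdings Ltd → Summit Shipping BV (R2): 52% × 53% × 21% = 5.7876% of Redpoint Capital LLC.

5.7876%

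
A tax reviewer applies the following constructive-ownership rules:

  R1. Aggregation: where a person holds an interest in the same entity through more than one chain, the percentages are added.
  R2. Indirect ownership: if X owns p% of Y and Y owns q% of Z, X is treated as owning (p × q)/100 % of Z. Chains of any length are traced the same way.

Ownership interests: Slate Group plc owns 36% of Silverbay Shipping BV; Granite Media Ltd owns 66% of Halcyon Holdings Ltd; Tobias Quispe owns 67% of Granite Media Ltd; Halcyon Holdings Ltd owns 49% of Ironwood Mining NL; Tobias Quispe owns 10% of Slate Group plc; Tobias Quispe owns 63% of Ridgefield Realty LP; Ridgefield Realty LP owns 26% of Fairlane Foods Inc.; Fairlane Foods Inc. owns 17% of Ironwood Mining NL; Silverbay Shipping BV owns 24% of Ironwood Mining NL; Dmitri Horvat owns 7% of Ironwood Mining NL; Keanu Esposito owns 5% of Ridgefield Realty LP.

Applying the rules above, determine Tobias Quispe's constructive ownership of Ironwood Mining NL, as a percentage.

25.3164%

Chain via Granite Media Ltd → Halcyon Holdings Ltd (R2): 67% × 66% × 49% = 21.6678% of Ironwood Mining NL.
Chain via Ridgefield Realty LP → Fairlane Foods Inc. (R2): 63% × 26% × 17% = 2.7846% of Ironwood Mining NL.
Chain via Slate Group plc → Silverbay Shipping BV (R2): 10% × 36% × 24% = 0.864% of Ironwood Mining NL.
Aggregating (R1): 21.6678% + 2.7846% + 0.864% = 25.3164%.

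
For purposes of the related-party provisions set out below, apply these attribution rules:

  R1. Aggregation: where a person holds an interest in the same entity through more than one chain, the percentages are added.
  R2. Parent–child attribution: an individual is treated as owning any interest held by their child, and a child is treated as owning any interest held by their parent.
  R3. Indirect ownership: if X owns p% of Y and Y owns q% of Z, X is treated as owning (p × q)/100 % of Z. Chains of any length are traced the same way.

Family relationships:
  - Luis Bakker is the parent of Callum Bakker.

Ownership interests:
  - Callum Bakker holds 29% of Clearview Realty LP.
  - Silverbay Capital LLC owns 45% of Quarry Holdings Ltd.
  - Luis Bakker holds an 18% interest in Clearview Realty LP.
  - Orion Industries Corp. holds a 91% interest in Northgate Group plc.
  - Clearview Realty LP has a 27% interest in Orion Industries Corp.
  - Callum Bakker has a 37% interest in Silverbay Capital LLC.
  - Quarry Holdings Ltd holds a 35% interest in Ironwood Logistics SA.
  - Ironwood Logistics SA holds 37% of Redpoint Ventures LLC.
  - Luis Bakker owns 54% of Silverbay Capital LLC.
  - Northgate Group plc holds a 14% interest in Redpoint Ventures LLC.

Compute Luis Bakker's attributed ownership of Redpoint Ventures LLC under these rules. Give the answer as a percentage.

By parent–child attribution (R2), Luis Bakker is treated as also owning Callum Bakker's interest in Clearview Realty LP, giving 18% + 29% = 47%.
By parent–child attribution (R2), Luis Bakker is treated as also owning Callum Bakker's interest in Silverbay Capital LLC, giving 54% + 37% = 91%.
Chain via Clearview Realty LP → Orion Industries Corp. → Northgate Group plc (R3): 47% × 27% × 91% × 14% = 1.616706% of Redpoint Ventures LLC.
Chain via Silverbay Capital LLC → Quarry Holdings Ltd → Ironwood Logistics SA (R3): 91% × 45% × 35% × 37% = 5.303025% of Redpoint Ventures LLC.
Aggregating (R1): 1.616706% + 5.303025% = 6.919731%.

6.919731%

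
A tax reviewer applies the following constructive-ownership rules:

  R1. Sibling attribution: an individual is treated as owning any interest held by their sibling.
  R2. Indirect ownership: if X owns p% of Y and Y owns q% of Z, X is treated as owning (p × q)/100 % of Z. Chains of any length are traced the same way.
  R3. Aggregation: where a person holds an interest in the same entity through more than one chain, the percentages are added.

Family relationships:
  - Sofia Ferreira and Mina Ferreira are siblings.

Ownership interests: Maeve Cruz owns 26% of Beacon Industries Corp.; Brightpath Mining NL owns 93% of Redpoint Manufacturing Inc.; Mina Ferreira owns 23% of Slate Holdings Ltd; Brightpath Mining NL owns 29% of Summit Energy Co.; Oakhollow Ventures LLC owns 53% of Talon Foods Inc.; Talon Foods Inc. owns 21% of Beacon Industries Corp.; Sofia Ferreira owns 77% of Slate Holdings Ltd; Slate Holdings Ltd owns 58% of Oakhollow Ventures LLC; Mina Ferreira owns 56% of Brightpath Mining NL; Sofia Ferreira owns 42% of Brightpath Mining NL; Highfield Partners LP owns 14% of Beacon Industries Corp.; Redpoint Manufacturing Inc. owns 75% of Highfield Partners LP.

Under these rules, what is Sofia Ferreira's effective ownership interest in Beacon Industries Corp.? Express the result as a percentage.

16.0251%

By sibling attribution (R1), Sofia Ferreira is treated as also owning Mina Ferreira's interest in Slate Holdings Ltd, giving 77% + 23% = 100%.
By sibling attribution (R1), Sofia Ferreira is treated as also owning Mina Ferreira's interest in Brightpath Mining NL, giving 42% + 56% = 98%.
Chain via Slate Holdings Ltd → Oakhollow Ventures LLC → Talon Foods Inc. (R2): 100% × 58% × 53% × 21% = 6.4554% of Beacon Industries Corp.
Chain via Brightpath Mining NL → Redpoint Manufacturing Inc. → Highfield Partners LP (R2): 98% × 93% × 75% × 14% = 9.5697% of Beacon Industries Corp.
Aggregating (R3): 6.4554% + 9.5697% = 16.0251%.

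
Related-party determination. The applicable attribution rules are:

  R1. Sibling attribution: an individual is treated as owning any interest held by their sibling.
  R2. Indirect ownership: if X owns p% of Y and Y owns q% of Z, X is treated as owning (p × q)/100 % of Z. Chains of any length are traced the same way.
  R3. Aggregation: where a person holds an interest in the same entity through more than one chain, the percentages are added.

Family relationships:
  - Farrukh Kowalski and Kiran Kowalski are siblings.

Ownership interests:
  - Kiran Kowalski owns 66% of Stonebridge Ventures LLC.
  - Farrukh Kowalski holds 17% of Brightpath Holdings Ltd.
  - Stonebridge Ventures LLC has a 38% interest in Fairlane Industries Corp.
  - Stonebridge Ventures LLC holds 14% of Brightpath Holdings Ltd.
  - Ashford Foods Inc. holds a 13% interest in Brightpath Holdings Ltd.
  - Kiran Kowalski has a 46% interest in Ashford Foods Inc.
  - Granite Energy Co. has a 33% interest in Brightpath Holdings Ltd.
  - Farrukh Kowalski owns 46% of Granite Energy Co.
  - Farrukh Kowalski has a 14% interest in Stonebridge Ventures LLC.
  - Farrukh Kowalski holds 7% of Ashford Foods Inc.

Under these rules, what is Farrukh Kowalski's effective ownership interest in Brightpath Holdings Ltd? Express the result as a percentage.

By sibling attribution (R1), Farrukh Kowalski is treated as also owning Kiran Kowalski's interest in Stonebridge Ventures LLC, giving 14% + 66% = 80%.
By sibling attribution (R1), Farrukh Kowalski is treated as also owning Kiran Kowalski's interest in Ashford Foods Inc, giving 7% + 46% = 53%.
Chain via Granite Energy Co. (R2): 46% × 33% = 15.18% of Brightpath Holdings Ltd.
Chain via Stonebridge Ventures LLC (R2): 80% × 14% = 11.2% of Brightpath Holdings Ltd.
Chain via Ashford Foods Inc. (R2): 53% × 13% = 6.89% of Brightpath Holdings Ltd.
Direct interest in Brightpath Holdings Ltd: 17%.
Aggregating (R3): 15.18% + 11.2% + 6.89% + 17% = 50.27%.

50.27%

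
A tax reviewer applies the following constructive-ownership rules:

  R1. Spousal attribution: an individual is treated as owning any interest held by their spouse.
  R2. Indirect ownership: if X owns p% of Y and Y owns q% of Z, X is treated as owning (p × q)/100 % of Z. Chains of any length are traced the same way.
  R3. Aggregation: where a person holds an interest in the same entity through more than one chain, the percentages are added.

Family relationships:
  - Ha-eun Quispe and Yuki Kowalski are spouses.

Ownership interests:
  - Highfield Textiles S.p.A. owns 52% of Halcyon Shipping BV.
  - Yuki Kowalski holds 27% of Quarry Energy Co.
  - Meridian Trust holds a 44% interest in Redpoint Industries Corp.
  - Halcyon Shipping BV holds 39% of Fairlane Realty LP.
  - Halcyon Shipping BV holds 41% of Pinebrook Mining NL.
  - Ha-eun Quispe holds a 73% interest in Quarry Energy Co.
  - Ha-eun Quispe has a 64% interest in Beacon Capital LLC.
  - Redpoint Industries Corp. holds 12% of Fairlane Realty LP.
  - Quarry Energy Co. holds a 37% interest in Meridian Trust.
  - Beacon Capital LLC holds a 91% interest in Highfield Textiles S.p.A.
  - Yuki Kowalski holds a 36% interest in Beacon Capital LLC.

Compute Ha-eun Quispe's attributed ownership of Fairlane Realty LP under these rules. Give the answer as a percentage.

20.4084%

By spousal attribution (R1), Ha-eun Quispe is treated as also owning Yuki Kowalski's interest in Quarry Energy Co, giving 73% + 27% = 100%.
By spousal attribution (R1), Ha-eun Quispe is treated as also owning Yuki Kowalski's interest in Beacon Capital LLC, giving 64% + 36% = 100%.
Chain via Quarry Energy Co. → Meridian Trust → Redpoint Industries Corp. (R2): 100% × 37% × 44% × 12% = 1.9536% of Fairlane Realty LP.
Chain via Beacon Capital LLC → Highfield Textiles S.p.A. → Halcyon Shipping BV (R2): 100% × 91% × 52% × 39% = 18.4548% of Fairlane Realty LP.
Aggregating (R3): 1.9536% + 18.4548% = 20.4084%.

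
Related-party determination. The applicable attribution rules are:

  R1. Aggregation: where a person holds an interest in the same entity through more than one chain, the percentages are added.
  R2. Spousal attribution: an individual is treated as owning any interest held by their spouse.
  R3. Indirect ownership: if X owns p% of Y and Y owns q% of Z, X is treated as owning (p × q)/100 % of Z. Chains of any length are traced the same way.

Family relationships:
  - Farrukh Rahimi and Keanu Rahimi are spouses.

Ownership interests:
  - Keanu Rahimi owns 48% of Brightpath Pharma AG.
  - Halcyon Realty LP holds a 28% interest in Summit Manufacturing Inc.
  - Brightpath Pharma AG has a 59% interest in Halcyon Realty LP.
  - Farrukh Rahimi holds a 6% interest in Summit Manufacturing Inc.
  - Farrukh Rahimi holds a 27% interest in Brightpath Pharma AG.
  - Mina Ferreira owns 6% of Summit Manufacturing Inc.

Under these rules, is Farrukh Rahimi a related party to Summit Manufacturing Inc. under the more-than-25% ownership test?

By spousal attribution (R2), Farrukh Rahimi is treated as also owning Keanu Rahimi's interest in Brightpath Pharma AG, giving 27% + 48% = 75%.
Chain via Brightpath Pharma AG → Halcyon Realty LP (R3): 75% × 59% × 28% = 12.39% of Summit Manufacturing Inc.
Direct interest in Summit Manufacturing Inc: 6%.
Aggregating (R1): 12.39% + 6% = 18.39%.
18.39% does not exceed the 25% threshold, so Farrukh is not a related party to Summit Manufacturing Inc.

No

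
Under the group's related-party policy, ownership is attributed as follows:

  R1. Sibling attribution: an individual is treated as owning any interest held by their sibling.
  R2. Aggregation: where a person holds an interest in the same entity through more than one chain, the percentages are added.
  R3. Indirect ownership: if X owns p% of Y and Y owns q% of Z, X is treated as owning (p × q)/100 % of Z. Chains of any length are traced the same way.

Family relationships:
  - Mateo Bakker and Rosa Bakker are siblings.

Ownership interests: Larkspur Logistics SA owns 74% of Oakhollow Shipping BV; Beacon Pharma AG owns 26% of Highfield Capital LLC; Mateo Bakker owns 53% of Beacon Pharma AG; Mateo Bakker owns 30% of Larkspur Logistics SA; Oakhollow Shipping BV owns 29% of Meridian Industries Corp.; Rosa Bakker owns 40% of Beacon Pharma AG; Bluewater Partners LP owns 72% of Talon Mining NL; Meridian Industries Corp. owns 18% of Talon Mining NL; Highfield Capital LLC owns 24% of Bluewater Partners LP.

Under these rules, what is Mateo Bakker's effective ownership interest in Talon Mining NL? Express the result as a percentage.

5.337144%

By sibling attribution (R1), Mateo Bakker is treated as also owning Rosa Bakker's interest in Beacon Pharma AG, giving 53% + 40% = 93%.
Chain via Larkspur Logistics SA → Oakhollow Shipping BV → Meridian Industries Corp. (R3): 30% × 74% × 29% × 18% = 1.15884% of Talon Mining NL.
Chain via Beacon Pharma AG → Highfield Capital LLC → Bluewater Partners LP (R3): 93% × 26% × 24% × 72% = 4.178304% of Talon Mining NL.
Aggregating (R2): 1.15884% + 4.178304% = 5.337144%.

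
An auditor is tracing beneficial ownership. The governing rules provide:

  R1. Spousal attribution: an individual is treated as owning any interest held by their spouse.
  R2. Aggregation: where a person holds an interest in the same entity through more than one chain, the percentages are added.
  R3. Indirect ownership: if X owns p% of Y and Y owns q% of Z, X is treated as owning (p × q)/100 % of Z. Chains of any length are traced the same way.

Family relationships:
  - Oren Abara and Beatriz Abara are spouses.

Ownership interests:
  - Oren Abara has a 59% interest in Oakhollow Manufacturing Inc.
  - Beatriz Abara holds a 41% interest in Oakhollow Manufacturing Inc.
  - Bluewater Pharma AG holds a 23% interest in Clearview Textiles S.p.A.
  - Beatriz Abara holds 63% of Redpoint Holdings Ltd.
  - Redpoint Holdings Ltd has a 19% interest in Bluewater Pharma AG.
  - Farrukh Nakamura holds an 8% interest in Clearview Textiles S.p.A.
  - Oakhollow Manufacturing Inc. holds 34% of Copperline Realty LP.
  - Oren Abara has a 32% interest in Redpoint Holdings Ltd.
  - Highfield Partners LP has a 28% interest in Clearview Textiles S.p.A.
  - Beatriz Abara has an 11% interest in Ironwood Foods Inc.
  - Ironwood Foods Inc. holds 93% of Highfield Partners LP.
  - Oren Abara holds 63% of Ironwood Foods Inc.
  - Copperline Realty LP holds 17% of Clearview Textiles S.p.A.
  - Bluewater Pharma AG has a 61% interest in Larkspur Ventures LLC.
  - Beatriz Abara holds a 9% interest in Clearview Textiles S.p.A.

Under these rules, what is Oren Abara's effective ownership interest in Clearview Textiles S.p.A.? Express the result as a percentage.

By spousal attribution (R1), Oren Abara is treated as also owning Beatriz Abara's interest in Oakhollow Manufacturing Inc, giving 59% + 41% = 100%.
By spousal attribution (R1), Oren Abara is treated as also owning Beatriz Abara's interest in Redpoint Holdings Ltd, giving 32% + 63% = 95%.
By spousal attribution (R1), Oren Abara is treated as also owning Beatriz Abara's interest in Ironwood Foods Inc, giving 63% + 11% = 74%.
By spousal attribution (R1), Oren Abara is treated as owning Beatriz Abara's 9% interest in Clearview Textiles S.p.A.
Chain via Oakhollow Manufacturing Inc. → Copperline Realty LP (R3): 100% × 34% × 17% = 5.78% of Clearview Textiles S.p.A.
Chain via Redpoint Holdings Ltd → Bluewater Pharma AG (R3): 95% × 19% × 23% = 4.1515% of Clearview Textiles S.p.A.
Chain via Ironwood Foods Inc. → Highfield Partners LP (R3): 74% × 93% × 28% = 19.2696% of Clearview Textiles S.p.A.
Direct interest in Clearview Textiles S.p.A: 9%.
Aggregating (R2): 5.78% + 4.1515% + 19.2696% + 9% = 38.2011%.

38.2011%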